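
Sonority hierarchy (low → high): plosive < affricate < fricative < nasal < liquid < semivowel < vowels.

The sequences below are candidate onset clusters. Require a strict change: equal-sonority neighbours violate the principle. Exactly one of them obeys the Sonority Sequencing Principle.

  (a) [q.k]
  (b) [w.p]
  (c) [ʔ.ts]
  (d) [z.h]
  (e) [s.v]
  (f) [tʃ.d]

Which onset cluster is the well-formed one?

c

(a) 1-1 → violates
(b) 6-1 → violates
(c) 1-2 → obeys
(d) 3-3 → violates
(e) 3-3 → violates
(f) 2-1 → violates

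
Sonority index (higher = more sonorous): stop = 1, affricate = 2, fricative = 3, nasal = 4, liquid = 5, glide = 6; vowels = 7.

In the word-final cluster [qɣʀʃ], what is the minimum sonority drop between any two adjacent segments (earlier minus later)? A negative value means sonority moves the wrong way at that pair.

-2

/q/ is a stop (sonority 1).
/ɣ/ is a fricative (sonority 3).
/ʀ/ is a liquid (sonority 5).
/ʃ/ is a fricative (sonority 3).
/q/→/ɣ/: change -2.
/ɣ/→/ʀ/: change -2.
/ʀ/→/ʃ/: change +2.
Minimum = -2.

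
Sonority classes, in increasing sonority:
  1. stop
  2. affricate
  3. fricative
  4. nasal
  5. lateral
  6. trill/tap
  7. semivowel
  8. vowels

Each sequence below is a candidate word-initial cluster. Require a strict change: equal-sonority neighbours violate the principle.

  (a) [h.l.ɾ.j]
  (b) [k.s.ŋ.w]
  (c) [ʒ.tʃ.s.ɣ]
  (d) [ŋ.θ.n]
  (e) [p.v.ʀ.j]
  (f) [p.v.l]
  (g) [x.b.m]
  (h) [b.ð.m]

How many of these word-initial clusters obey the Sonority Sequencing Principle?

5

(a) [h.l.ɾ.j]: profile 3-5-6-7 — obeys.
(b) [k.s.ŋ.w]: profile 1-3-4-7 — obeys.
(c) [ʒ.tʃ.s.ɣ]: profile 3-2-3-3 — violates.
(d) [ŋ.θ.n]: profile 4-3-4 — violates.
(e) [p.v.ʀ.j]: profile 1-3-6-7 — obeys.
(f) [p.v.l]: profile 1-3-5 — obeys.
(g) [x.b.m]: profile 3-1-4 — violates.
(h) [b.ð.m]: profile 1-3-4 — obeys.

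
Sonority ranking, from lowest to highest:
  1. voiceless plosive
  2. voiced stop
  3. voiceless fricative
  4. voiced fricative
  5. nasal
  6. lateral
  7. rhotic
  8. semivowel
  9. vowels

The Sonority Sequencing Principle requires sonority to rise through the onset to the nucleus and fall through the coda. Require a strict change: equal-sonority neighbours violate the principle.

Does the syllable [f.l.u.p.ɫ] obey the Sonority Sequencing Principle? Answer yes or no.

no

Onset: /f/ is a voiceless fricative (sonority 3), /l/ is a lateral (sonority 6); then the nucleus /u/ (sonority 9).
Onset profile 3-6-9 — rises to the nucleus.
Coda: /p/ is a voiceless plosive (sonority 1), /ɫ/ is a lateral (sonority 6).
Coda profile 9-1-6 — does not strictly fall throughout.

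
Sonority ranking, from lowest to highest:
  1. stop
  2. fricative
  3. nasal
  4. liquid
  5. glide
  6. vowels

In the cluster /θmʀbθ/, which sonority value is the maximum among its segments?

4

/θ/ is a fricative (sonority 2).
/m/ is a nasal (sonority 3).
/ʀ/ is a liquid (sonority 4).
/b/ is a stop (sonority 1).
/θ/ is a fricative (sonority 2).
The maximum is 4.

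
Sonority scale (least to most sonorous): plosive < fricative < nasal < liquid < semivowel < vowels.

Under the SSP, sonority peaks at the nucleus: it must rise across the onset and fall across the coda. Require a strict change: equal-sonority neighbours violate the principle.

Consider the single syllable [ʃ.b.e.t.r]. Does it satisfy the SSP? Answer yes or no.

no

Onset: /ʃ/ is a fricative (sonority 2), /b/ is a plosive (sonority 1); then the nucleus /e/ (sonority 6).
Onset profile 2-1-6 — does not strictly rise throughout.
Coda: /t/ is a plosive (sonority 1), /r/ is a liquid (sonority 4).
Coda profile 6-1-4 — does not strictly fall throughout.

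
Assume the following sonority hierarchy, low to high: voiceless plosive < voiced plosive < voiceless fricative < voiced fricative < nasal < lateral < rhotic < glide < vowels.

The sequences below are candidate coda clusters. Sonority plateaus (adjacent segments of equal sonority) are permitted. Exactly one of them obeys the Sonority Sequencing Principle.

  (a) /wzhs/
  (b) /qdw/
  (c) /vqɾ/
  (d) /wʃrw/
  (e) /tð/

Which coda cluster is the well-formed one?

(a) sonority 8-4-3-3: well-formed.
(b) sonority 1-2-8: ill-formed.
(c) sonority 4-1-7: ill-formed.
(d) sonority 8-3-7-8: ill-formed.
(e) sonority 1-4: ill-formed.

a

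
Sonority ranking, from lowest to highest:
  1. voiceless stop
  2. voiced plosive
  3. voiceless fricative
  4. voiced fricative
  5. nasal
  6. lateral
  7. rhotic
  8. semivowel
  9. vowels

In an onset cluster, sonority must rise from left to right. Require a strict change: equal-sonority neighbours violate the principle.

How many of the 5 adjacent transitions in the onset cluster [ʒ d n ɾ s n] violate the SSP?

2

/ʒ/: voiced fricative = 4.
/d/: voiced plosive = 2.
/n/: nasal = 5.
/ɾ/: rhotic = 7.
/s/: voiceless fricative = 3.
/n/: nasal = 5.
/ʒ/→/d/: 4→2 (does not rise) — violation.
/d/→/n/: 2→5 (rises) — ok.
/n/→/ɾ/: 5→7 (rises) — ok.
/ɾ/→/s/: 7→3 (does not rise) — violation.
/s/→/n/: 3→5 (rises) — ok.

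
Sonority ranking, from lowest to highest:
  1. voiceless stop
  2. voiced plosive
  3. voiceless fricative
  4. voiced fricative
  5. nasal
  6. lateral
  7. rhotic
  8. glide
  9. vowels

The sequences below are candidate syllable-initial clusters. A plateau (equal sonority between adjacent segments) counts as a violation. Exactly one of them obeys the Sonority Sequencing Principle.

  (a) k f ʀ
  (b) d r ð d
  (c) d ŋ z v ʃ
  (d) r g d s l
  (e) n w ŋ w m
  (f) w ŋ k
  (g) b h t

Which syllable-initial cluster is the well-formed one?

(a) sonority 1-3-7: well-formed.
(b) sonority 2-7-4-2: ill-formed.
(c) sonority 2-5-4-4-3: ill-formed.
(d) sonority 7-2-2-3-6: ill-formed.
(e) sonority 5-8-5-8-5: ill-formed.
(f) sonority 8-5-1: ill-formed.
(g) sonority 2-3-1: ill-formed.

a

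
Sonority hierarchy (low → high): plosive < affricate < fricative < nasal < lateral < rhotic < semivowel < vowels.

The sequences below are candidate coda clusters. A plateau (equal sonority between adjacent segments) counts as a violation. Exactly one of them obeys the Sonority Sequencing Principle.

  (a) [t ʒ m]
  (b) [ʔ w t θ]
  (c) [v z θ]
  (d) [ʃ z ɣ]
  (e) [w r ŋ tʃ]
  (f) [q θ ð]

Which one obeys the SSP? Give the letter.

e

(a) 1-3-4 → violates
(b) 1-7-1-3 → violates
(c) 3-3-3 → violates
(d) 3-3-3 → violates
(e) 7-6-4-2 → obeys
(f) 1-3-3 → violates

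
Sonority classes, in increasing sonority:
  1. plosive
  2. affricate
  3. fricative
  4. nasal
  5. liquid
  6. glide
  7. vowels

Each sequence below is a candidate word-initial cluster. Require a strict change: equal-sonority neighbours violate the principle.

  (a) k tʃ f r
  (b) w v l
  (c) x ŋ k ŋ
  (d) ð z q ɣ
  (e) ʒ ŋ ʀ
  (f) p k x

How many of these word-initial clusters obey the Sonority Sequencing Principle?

2

(a) k tʃ f r: profile 1-2-3-5 — obeys.
(b) w v l: profile 6-3-5 — violates.
(c) x ŋ k ŋ: profile 3-4-1-4 — violates.
(d) ð z q ɣ: profile 3-3-1-3 — violates.
(e) ʒ ŋ ʀ: profile 3-4-5 — obeys.
(f) p k x: profile 1-1-3 — violates.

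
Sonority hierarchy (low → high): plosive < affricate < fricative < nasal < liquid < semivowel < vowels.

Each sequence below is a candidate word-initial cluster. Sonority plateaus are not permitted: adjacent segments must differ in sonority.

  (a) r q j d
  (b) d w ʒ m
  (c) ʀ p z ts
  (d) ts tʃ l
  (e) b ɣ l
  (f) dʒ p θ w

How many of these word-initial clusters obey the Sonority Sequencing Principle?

1

(a) r q j d: profile 5-1-6-1 — violates.
(b) d w ʒ m: profile 1-6-3-4 — violates.
(c) ʀ p z ts: profile 5-1-3-2 — violates.
(d) ts tʃ l: profile 2-2-5 — violates.
(e) b ɣ l: profile 1-3-5 — obeys.
(f) dʒ p θ w: profile 2-1-3-6 — violates.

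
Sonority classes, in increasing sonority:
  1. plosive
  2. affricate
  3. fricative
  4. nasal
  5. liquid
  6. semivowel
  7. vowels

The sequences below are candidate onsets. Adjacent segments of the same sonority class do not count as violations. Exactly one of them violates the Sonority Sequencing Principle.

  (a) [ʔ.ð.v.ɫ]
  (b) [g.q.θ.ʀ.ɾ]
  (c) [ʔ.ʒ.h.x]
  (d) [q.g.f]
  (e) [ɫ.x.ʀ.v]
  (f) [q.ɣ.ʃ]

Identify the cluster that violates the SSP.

e

(a) [ʔ.ð.v.ɫ]: profile 1-3-3-5 — obeys.
(b) [g.q.θ.ʀ.ɾ]: profile 1-1-3-5-5 — obeys.
(c) [ʔ.ʒ.h.x]: profile 1-3-3-3 — obeys.
(d) [q.g.f]: profile 1-1-3 — obeys.
(e) [ɫ.x.ʀ.v]: profile 5-3-5-3 — violates.
(f) [q.ɣ.ʃ]: profile 1-3-3 — obeys.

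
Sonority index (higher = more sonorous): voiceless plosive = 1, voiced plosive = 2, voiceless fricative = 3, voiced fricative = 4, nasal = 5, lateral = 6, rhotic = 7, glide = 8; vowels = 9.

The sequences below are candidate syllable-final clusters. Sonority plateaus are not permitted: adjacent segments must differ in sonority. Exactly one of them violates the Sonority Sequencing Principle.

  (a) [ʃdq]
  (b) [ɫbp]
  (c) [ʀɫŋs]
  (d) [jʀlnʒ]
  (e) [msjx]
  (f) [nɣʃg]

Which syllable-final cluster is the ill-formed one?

(a) [ʃdq]: profile 3-2-1 — obeys.
(b) [ɫbp]: profile 6-2-1 — obeys.
(c) [ʀɫŋs]: profile 7-6-5-3 — obeys.
(d) [jʀlnʒ]: profile 8-7-6-5-4 — obeys.
(e) [msjx]: profile 5-3-8-3 — violates.
(f) [nɣʃg]: profile 5-4-3-2 — obeys.

e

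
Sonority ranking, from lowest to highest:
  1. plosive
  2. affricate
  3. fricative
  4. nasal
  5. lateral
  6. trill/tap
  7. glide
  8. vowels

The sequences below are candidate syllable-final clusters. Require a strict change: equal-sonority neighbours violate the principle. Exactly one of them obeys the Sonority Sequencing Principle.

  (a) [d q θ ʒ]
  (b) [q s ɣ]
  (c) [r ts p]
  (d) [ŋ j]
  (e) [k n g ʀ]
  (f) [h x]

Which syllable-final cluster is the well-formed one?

c

(a) sonority 1-1-3-3: ill-formed.
(b) sonority 1-3-3: ill-formed.
(c) sonority 6-2-1: well-formed.
(d) sonority 4-7: ill-formed.
(e) sonority 1-4-1-6: ill-formed.
(f) sonority 3-3: ill-formed.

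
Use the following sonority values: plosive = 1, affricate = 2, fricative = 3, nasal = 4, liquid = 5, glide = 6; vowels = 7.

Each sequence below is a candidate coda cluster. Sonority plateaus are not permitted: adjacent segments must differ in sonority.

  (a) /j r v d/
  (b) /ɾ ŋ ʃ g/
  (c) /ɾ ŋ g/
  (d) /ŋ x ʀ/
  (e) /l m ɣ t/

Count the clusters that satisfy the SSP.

4

(a) /j r v d/: profile 6-5-3-1 — obeys.
(b) /ɾ ŋ ʃ g/: profile 5-4-3-1 — obeys.
(c) /ɾ ŋ g/: profile 5-4-1 — obeys.
(d) /ŋ x ʀ/: profile 4-3-5 — violates.
(e) /l m ɣ t/: profile 5-4-3-1 — obeys.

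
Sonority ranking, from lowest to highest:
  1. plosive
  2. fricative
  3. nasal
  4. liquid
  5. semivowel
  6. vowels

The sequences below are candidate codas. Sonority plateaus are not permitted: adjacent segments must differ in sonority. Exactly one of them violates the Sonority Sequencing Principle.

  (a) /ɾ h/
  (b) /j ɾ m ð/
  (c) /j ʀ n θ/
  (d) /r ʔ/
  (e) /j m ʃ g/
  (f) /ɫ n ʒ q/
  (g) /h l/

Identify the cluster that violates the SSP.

g

(a) /ɾ h/: profile 4-2 — obeys.
(b) /j ɾ m ð/: profile 5-4-3-2 — obeys.
(c) /j ʀ n θ/: profile 5-4-3-2 — obeys.
(d) /r ʔ/: profile 4-1 — obeys.
(e) /j m ʃ g/: profile 5-3-2-1 — obeys.
(f) /ɫ n ʒ q/: profile 4-3-2-1 — obeys.
(g) /h l/: profile 2-4 — violates.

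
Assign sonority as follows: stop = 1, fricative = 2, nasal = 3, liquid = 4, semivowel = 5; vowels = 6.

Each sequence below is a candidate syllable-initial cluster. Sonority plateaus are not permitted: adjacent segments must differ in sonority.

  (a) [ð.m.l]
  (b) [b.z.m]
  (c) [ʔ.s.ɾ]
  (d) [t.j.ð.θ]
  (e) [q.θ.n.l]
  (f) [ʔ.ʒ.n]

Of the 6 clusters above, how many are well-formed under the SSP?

(a) 2-3-4 → obeys
(b) 1-2-3 → obeys
(c) 1-2-4 → obeys
(d) 1-5-2-2 → violates
(e) 1-2-3-4 → obeys
(f) 1-2-3 → obeys

5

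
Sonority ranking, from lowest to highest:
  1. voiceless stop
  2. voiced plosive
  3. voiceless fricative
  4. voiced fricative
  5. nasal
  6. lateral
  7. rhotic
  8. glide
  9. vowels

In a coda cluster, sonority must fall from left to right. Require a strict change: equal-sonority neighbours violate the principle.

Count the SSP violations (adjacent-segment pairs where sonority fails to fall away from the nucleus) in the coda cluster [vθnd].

/v/ is a voiced fricative (sonority 4).
/θ/ is a voiceless fricative (sonority 3).
/n/ is a nasal (sonority 5).
/d/ is a voiced plosive (sonority 2).
/v/→/θ/: 4→3 (falls) — ok.
/θ/→/n/: 3→5 (does not fall) — violation.
/n/→/d/: 5→2 (falls) — ok.

1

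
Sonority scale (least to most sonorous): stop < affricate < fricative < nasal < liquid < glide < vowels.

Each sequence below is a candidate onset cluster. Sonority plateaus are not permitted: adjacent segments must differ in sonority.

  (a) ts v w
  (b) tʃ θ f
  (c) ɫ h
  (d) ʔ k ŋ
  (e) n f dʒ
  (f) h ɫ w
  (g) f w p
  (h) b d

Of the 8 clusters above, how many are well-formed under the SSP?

(a) 2-3-6 → obeys
(b) 2-3-3 → violates
(c) 5-3 → violates
(d) 1-1-4 → violates
(e) 4-3-2 → violates
(f) 3-5-6 → obeys
(g) 3-6-1 → violates
(h) 1-1 → violates

2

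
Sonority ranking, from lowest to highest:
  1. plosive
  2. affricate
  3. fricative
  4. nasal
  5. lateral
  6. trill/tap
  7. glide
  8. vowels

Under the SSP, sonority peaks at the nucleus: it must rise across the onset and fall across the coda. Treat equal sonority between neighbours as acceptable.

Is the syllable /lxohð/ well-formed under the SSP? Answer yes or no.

Onset: /l/ is a lateral (sonority 5), /x/ is a fricative (sonority 3); then the nucleus /o/ (sonority 8).
Onset profile 5-3-8 — does not rise throughout.
Coda: /h/ is a fricative (sonority 3), /ð/ is a fricative (sonority 3).
Coda profile 8-3-3 — falls from the nucleus.

no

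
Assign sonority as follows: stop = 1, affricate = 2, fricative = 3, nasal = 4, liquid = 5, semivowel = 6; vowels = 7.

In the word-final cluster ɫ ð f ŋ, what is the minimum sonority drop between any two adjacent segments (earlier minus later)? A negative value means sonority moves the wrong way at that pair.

-1

/ɫ/ — liquid, sonority 5.
/ð/ — fricative, sonority 3.
/f/ — fricative, sonority 3.
/ŋ/ — nasal, sonority 4.
/ɫ/→/ð/: change +2.
/ð/→/f/: change +0.
/f/→/ŋ/: change -1.
Minimum = -1.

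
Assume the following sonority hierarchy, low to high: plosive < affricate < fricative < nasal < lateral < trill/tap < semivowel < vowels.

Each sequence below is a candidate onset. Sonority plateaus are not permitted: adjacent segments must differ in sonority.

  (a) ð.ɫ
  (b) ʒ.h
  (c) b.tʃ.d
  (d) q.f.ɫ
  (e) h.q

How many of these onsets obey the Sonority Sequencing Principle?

2

(a) sonority 3-5: well-formed.
(b) sonority 3-3: ill-formed.
(c) sonority 1-2-1: ill-formed.
(d) sonority 1-3-5: well-formed.
(e) sonority 3-1: ill-formed.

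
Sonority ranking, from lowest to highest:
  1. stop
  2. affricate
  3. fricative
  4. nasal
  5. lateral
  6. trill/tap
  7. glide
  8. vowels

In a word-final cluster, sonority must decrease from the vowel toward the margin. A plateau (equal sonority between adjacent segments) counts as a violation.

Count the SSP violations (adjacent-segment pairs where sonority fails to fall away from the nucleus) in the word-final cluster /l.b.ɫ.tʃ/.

/l/: lateral = 5.
/b/: stop = 1.
/ɫ/: lateral = 5.
/tʃ/: affricate = 2.
/l/→/b/: 5→1 (falls) — ok.
/b/→/ɫ/: 1→5 (does not fall) — violation.
/ɫ/→/tʃ/: 5→2 (falls) — ok.

1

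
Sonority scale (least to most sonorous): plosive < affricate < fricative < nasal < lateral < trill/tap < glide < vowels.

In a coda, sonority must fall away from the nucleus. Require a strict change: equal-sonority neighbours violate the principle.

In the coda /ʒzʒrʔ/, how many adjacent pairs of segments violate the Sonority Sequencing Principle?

3

/ʒ/ — fricative, sonority 3.
/z/ — fricative, sonority 3.
/ʒ/ — fricative, sonority 3.
/r/ — trill/tap, sonority 6.
/ʔ/ — plosive, sonority 1.
/ʒ/→/z/: 3→3 (plateau) — violation.
/z/→/ʒ/: 3→3 (plateau) — violation.
/ʒ/→/r/: 3→6 (does not fall) — violation.
/r/→/ʔ/: 6→1 (falls) — ok.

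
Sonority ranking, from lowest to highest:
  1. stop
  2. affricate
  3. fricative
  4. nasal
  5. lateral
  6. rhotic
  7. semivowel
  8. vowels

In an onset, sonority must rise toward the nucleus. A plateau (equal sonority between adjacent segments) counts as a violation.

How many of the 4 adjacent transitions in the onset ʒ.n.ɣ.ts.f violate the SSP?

/ʒ/ — fricative, sonority 3.
/n/ — nasal, sonority 4.
/ɣ/ — fricative, sonority 3.
/ts/ — affricate, sonority 2.
/f/ — fricative, sonority 3.
/ʒ/→/n/: 3→4 (rises) — ok.
/n/→/ɣ/: 4→3 (does not rise) — violation.
/ɣ/→/ts/: 3→2 (does not rise) — violation.
/ts/→/f/: 2→3 (rises) — ok.

2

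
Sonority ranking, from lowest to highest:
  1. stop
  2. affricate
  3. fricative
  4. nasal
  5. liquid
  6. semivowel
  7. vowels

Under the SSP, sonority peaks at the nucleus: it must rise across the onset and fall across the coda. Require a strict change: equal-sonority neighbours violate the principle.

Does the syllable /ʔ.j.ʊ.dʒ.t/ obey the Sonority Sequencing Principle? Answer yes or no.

yes

Onset: /ʔ/ is a stop (sonority 1), /j/ is a semivowel (sonority 6); then the nucleus /ʊ/ (sonority 7).
Onset profile 1-6-7 — rises to the nucleus.
Coda: /dʒ/ is an affricate (sonority 2), /t/ is a stop (sonority 1).
Coda profile 7-2-1 — falls from the nucleus.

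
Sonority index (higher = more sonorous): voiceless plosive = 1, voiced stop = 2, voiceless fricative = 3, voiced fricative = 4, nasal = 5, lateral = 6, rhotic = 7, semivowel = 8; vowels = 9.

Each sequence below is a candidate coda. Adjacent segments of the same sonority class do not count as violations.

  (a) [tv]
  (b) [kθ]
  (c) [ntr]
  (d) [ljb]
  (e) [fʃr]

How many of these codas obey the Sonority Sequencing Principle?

0

(a) 1-4 → violates
(b) 1-3 → violates
(c) 5-1-7 → violates
(d) 6-8-2 → violates
(e) 3-3-7 → violates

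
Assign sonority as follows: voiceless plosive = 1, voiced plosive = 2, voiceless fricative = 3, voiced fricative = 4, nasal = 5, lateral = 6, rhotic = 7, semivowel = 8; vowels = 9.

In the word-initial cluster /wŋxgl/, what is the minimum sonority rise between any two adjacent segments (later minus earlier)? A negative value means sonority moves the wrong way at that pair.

/w/ — semivowel, sonority 8.
/ŋ/ — nasal, sonority 5.
/x/ — voiceless fricative, sonority 3.
/g/ — voiced plosive, sonority 2.
/l/ — lateral, sonority 6.
/w/→/ŋ/: change -3.
/ŋ/→/x/: change -2.
/x/→/g/: change -1.
/g/→/l/: change +4.
Minimum = -3.

-3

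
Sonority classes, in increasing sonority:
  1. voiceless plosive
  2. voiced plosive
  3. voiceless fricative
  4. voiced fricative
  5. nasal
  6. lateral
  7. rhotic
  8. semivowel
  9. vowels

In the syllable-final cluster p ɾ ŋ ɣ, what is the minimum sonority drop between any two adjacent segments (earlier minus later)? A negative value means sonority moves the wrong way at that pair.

-6

/p/ is a voiceless plosive (sonority 1).
/ɾ/ is a rhotic (sonority 7).
/ŋ/ is a nasal (sonority 5).
/ɣ/ is a voiced fricative (sonority 4).
/p/→/ɾ/: change -6.
/ɾ/→/ŋ/: change +2.
/ŋ/→/ɣ/: change +1.
Minimum = -6.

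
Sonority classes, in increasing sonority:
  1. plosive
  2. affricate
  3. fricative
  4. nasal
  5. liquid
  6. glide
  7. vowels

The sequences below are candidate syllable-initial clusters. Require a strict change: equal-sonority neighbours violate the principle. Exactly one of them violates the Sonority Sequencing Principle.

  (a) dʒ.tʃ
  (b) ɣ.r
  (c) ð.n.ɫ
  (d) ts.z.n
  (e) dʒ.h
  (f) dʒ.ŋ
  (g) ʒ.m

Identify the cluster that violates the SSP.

a

(a) 2-2 → violates
(b) 3-5 → obeys
(c) 3-4-5 → obeys
(d) 2-3-4 → obeys
(e) 2-3 → obeys
(f) 2-4 → obeys
(g) 3-4 → obeys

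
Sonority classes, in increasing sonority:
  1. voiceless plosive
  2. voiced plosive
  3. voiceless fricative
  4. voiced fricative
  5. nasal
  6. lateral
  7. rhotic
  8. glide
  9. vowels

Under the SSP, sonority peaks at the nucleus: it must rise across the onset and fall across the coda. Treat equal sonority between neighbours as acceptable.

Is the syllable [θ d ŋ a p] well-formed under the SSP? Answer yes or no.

Onset: /θ/ is a voiceless fricative (sonority 3), /d/ is a voiced plosive (sonority 2), /ŋ/ is a nasal (sonority 5); then the nucleus /a/ (sonority 9).
Onset profile 3-2-5-9 — does not rise throughout.
Coda: /p/ is a voiceless plosive (sonority 1).
Coda profile 9-1 — falls from the nucleus.

no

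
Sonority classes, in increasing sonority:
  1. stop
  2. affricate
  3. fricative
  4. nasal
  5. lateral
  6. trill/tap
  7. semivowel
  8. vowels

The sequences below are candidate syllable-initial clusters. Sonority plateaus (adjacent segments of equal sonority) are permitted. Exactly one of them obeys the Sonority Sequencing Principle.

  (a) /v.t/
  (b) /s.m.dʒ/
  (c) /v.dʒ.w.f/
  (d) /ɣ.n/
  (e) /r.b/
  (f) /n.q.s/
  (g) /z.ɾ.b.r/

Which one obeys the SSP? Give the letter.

d

(a) sonority 3-1: ill-formed.
(b) sonority 3-4-2: ill-formed.
(c) sonority 3-2-7-3: ill-formed.
(d) sonority 3-4: well-formed.
(e) sonority 6-1: ill-formed.
(f) sonority 4-1-3: ill-formed.
(g) sonority 3-6-1-6: ill-formed.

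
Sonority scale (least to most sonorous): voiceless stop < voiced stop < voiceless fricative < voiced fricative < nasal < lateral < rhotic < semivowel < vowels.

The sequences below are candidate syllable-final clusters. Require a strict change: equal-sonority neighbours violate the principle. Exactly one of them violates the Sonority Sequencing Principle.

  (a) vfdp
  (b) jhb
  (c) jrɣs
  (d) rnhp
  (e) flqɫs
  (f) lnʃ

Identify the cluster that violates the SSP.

(a) sonority 4-3-2-1: well-formed.
(b) sonority 8-3-2: well-formed.
(c) sonority 8-7-4-3: well-formed.
(d) sonority 7-5-3-1: well-formed.
(e) sonority 3-6-1-6-3: ill-formed.
(f) sonority 6-5-3: well-formed.

e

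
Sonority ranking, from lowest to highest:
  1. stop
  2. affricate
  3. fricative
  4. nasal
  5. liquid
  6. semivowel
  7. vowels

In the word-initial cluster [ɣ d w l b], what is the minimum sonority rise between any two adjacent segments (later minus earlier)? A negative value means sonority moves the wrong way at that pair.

-4

/ɣ/ — fricative, sonority 3.
/d/ — stop, sonority 1.
/w/ — semivowel, sonority 6.
/l/ — liquid, sonority 5.
/b/ — stop, sonority 1.
/ɣ/→/d/: change -2.
/d/→/w/: change +5.
/w/→/l/: change -1.
/l/→/b/: change -4.
Minimum = -4.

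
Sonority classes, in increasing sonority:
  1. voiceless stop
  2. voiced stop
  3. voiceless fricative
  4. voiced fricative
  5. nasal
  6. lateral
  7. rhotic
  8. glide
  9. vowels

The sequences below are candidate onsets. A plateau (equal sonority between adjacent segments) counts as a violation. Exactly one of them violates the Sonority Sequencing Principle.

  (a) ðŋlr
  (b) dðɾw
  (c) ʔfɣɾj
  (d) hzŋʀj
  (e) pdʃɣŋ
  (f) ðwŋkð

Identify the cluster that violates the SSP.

f

(a) sonority 4-5-6-7: well-formed.
(b) sonority 2-4-7-8: well-formed.
(c) sonority 1-3-4-7-8: well-formed.
(d) sonority 3-4-5-7-8: well-formed.
(e) sonority 1-2-3-4-5: well-formed.
(f) sonority 4-8-5-1-4: ill-formed.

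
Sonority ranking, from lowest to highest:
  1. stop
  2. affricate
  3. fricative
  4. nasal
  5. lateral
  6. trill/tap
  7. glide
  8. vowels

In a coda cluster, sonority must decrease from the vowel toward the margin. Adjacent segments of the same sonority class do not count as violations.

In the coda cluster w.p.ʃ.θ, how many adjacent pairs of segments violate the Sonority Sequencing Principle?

1

/w/: glide = 7.
/p/: stop = 1.
/ʃ/: fricative = 3.
/θ/: fricative = 3.
/w/→/p/: 7→1 (falls) — ok.
/p/→/ʃ/: 1→3 (does not fall) — violation.
/ʃ/→/θ/: 3→3 (plateau, allowed) — ok.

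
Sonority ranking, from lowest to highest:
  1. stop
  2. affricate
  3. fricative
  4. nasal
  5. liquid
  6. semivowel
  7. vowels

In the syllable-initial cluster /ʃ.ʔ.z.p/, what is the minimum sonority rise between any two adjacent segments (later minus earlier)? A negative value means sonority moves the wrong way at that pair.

/ʃ/: fricative = 3.
/ʔ/: stop = 1.
/z/: fricative = 3.
/p/: stop = 1.
/ʃ/→/ʔ/: change -2.
/ʔ/→/z/: change +2.
/z/→/p/: change -2.
Minimum = -2.

-2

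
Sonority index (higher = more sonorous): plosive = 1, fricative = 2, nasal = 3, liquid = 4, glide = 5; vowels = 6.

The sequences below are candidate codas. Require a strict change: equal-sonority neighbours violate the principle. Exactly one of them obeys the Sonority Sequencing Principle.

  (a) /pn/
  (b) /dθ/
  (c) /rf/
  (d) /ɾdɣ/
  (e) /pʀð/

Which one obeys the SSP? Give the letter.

(a) /pn/: profile 1-3 — violates.
(b) /dθ/: profile 1-2 — violates.
(c) /rf/: profile 4-2 — obeys.
(d) /ɾdɣ/: profile 4-1-2 — violates.
(e) /pʀð/: profile 1-4-2 — violates.

c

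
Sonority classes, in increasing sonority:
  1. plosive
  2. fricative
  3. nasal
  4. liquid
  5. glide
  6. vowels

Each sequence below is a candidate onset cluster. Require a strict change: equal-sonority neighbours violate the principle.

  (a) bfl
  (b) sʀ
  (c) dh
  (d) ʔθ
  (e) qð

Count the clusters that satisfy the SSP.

5

(a) sonority 1-2-4: well-formed.
(b) sonority 2-4: well-formed.
(c) sonority 1-2: well-formed.
(d) sonority 1-2: well-formed.
(e) sonority 1-2: well-formed.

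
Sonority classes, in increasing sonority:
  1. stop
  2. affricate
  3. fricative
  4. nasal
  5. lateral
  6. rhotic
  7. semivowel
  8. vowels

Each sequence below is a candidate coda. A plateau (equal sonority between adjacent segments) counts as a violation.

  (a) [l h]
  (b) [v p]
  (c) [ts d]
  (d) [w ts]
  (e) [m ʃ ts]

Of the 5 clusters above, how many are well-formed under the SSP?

5

(a) 5-3 → obeys
(b) 3-1 → obeys
(c) 2-1 → obeys
(d) 7-2 → obeys
(e) 4-3-2 → obeys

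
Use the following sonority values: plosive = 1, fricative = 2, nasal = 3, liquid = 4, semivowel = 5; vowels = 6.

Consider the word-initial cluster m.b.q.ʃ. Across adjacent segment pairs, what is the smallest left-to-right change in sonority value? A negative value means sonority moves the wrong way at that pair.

/m/ is a nasal (sonority 3).
/b/ is a plosive (sonority 1).
/q/ is a plosive (sonority 1).
/ʃ/ is a fricative (sonority 2).
/m/→/b/: change -2.
/b/→/q/: change +0.
/q/→/ʃ/: change +1.
Minimum = -2.

-2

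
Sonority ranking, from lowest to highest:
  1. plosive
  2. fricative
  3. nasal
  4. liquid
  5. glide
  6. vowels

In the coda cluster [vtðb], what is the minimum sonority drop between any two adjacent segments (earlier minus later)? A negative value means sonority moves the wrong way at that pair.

/v/: fricative = 2.
/t/: plosive = 1.
/ð/: fricative = 2.
/b/: plosive = 1.
/v/→/t/: change +1.
/t/→/ð/: change -1.
/ð/→/b/: change +1.
Minimum = -1.

-1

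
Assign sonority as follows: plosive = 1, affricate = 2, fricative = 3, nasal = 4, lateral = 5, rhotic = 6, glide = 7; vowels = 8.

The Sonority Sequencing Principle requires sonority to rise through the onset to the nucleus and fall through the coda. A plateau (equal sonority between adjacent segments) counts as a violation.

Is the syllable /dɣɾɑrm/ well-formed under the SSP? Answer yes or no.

Onset: /d/ is a plosive (sonority 1), /ɣ/ is a fricative (sonority 3), /ɾ/ is a rhotic (sonority 6); then the nucleus /ɑ/ (sonority 8).
Onset profile 1-3-6-8 — rises to the nucleus.
Coda: /r/ is a rhotic (sonority 6), /m/ is a nasal (sonority 4).
Coda profile 8-6-4 — falls from the nucleus.

yes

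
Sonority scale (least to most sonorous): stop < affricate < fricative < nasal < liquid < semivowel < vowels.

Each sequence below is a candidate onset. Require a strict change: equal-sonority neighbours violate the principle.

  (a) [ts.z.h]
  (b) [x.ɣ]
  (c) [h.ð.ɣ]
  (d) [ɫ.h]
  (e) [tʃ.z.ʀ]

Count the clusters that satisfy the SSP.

(a) [ts.z.h]: profile 2-3-3 — violates.
(b) [x.ɣ]: profile 3-3 — violates.
(c) [h.ð.ɣ]: profile 3-3-3 — violates.
(d) [ɫ.h]: profile 5-3 — violates.
(e) [tʃ.z.ʀ]: profile 2-3-5 — obeys.

1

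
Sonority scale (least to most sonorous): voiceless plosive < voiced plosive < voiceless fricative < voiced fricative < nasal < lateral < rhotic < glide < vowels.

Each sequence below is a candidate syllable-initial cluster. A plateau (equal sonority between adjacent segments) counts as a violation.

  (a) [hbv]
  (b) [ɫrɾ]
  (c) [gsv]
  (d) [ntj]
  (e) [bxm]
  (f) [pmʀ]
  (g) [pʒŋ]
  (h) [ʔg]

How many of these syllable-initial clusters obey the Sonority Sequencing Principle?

5

(a) 3-2-4 → violates
(b) 6-7-7 → violates
(c) 2-3-4 → obeys
(d) 5-1-8 → violates
(e) 2-3-5 → obeys
(f) 1-5-7 → obeys
(g) 1-4-5 → obeys
(h) 1-2 → obeys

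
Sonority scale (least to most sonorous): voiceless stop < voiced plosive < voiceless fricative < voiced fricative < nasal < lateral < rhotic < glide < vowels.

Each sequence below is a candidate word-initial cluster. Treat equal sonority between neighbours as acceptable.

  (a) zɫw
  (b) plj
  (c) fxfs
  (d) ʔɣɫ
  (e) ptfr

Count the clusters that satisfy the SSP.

5

(a) 4-6-8 → obeys
(b) 1-6-8 → obeys
(c) 3-3-3-3 → obeys
(d) 1-4-6 → obeys
(e) 1-1-3-7 → obeys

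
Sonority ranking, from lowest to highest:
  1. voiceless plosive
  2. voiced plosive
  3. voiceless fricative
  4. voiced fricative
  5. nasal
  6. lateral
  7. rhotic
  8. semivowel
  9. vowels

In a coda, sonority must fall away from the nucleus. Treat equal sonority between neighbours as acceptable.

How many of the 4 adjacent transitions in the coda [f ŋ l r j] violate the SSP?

4

/f/ is a voiceless fricative (sonority 3).
/ŋ/ is a nasal (sonority 5).
/l/ is a lateral (sonority 6).
/r/ is a rhotic (sonority 7).
/j/ is a semivowel (sonority 8).
/f/→/ŋ/: 3→5 (does not fall) — violation.
/ŋ/→/l/: 5→6 (does not fall) — violation.
/l/→/r/: 6→7 (does not fall) — violation.
/r/→/j/: 7→8 (does not fall) — violation.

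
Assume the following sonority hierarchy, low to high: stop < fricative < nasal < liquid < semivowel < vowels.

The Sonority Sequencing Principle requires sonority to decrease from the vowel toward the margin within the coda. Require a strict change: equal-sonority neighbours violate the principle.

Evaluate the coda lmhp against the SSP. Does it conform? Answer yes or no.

yes

/l/ — liquid, sonority 4.
/m/ — nasal, sonority 3.
/h/ — fricative, sonority 2.
/p/ — stop, sonority 1.
The profile 4-3-2-1 strictly falls, so the coda satisfies the SSP.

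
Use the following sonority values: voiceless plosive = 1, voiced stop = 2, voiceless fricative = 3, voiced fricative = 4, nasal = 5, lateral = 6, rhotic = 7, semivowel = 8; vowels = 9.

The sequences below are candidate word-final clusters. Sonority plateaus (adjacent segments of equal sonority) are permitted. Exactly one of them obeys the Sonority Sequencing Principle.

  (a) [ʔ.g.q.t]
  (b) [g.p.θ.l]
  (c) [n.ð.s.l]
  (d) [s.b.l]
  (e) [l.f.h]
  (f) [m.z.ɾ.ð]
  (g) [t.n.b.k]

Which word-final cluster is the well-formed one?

e

(a) 1-2-1-1 → violates
(b) 2-1-3-6 → violates
(c) 5-4-3-6 → violates
(d) 3-2-6 → violates
(e) 6-3-3 → obeys
(f) 5-4-7-4 → violates
(g) 1-5-2-1 → violates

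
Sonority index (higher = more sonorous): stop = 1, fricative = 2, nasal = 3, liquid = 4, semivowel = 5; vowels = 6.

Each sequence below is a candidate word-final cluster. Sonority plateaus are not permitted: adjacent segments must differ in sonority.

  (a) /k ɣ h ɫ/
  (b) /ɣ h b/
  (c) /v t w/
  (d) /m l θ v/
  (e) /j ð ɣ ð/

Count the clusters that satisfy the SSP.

0

(a) 1-2-2-4 → violates
(b) 2-2-1 → violates
(c) 2-1-5 → violates
(d) 3-4-2-2 → violates
(e) 5-2-2-2 → violates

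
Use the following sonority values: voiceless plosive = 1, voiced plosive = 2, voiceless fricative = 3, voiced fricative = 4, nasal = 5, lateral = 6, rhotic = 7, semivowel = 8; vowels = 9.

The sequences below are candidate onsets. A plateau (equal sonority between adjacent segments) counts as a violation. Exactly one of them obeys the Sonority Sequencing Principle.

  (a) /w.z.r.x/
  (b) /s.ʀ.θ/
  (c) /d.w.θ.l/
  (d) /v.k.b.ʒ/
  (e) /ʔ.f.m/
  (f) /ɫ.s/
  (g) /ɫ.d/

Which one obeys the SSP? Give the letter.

(a) /w.z.r.x/: profile 8-4-7-3 — violates.
(b) /s.ʀ.θ/: profile 3-7-3 — violates.
(c) /d.w.θ.l/: profile 2-8-3-6 — violates.
(d) /v.k.b.ʒ/: profile 4-1-2-4 — violates.
(e) /ʔ.f.m/: profile 1-3-5 — obeys.
(f) /ɫ.s/: profile 6-3 — violates.
(g) /ɫ.d/: profile 6-2 — violates.

e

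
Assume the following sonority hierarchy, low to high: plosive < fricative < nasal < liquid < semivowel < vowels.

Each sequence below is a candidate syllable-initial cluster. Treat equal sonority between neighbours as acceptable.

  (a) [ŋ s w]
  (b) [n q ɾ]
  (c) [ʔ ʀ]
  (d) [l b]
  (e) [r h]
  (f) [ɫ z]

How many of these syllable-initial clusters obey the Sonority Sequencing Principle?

(a) 3-2-5 → violates
(b) 3-1-4 → violates
(c) 1-4 → obeys
(d) 4-1 → violates
(e) 4-2 → violates
(f) 4-2 → violates

1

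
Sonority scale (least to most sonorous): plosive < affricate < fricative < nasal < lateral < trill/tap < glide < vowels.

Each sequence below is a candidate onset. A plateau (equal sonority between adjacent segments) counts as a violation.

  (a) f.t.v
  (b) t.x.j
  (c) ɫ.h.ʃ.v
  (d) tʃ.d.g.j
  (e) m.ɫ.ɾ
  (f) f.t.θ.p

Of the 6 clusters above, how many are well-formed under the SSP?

(a) 3-1-3 → violates
(b) 1-3-7 → obeys
(c) 5-3-3-3 → violates
(d) 2-1-1-7 → violates
(e) 4-5-6 → obeys
(f) 3-1-3-1 → violates

2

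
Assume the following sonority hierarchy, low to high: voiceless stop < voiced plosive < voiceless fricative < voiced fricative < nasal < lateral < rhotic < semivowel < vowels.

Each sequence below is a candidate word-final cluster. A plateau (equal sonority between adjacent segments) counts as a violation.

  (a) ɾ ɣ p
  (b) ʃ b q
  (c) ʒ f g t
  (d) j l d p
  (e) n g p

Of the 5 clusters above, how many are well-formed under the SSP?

(a) 7-4-1 → obeys
(b) 3-2-1 → obeys
(c) 4-3-2-1 → obeys
(d) 8-6-2-1 → obeys
(e) 5-2-1 → obeys

5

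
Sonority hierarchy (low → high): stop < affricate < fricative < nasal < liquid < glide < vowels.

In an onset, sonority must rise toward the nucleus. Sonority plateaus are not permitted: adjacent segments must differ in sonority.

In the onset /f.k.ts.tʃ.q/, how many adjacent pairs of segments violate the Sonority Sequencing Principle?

3

/f/ — fricative, sonority 3.
/k/ — stop, sonority 1.
/ts/ — affricate, sonority 2.
/tʃ/ — affricate, sonority 2.
/q/ — stop, sonority 1.
/f/→/k/: 3→1 (does not rise) — violation.
/k/→/ts/: 1→2 (rises) — ok.
/ts/→/tʃ/: 2→2 (plateau) — violation.
/tʃ/→/q/: 2→1 (does not rise) — violation.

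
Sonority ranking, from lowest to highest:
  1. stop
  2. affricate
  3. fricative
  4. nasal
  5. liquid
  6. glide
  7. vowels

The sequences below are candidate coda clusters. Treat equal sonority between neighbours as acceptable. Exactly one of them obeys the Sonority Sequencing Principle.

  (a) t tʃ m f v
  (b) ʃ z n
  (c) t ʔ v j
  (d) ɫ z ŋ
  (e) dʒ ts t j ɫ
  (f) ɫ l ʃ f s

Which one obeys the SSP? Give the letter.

(a) sonority 1-2-4-3-3: ill-formed.
(b) sonority 3-3-4: ill-formed.
(c) sonority 1-1-3-6: ill-formed.
(d) sonority 5-3-4: ill-formed.
(e) sonority 2-2-1-6-5: ill-formed.
(f) sonority 5-5-3-3-3: well-formed.

f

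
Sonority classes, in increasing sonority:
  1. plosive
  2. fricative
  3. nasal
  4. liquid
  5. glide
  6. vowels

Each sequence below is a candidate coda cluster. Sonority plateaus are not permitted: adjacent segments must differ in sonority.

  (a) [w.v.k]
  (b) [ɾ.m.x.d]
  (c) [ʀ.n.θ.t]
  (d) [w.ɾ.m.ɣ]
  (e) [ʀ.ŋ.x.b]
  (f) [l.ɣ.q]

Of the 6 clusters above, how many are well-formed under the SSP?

6

(a) 5-2-1 → obeys
(b) 4-3-2-1 → obeys
(c) 4-3-2-1 → obeys
(d) 5-4-3-2 → obeys
(e) 4-3-2-1 → obeys
(f) 4-2-1 → obeys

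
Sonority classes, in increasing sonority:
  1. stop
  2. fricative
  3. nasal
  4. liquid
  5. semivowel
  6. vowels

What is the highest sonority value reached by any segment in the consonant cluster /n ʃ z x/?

/n/ is a nasal (sonority 3).
/ʃ/ is a fricative (sonority 2).
/z/ is a fricative (sonority 2).
/x/ is a fricative (sonority 2).
The maximum is 3.

3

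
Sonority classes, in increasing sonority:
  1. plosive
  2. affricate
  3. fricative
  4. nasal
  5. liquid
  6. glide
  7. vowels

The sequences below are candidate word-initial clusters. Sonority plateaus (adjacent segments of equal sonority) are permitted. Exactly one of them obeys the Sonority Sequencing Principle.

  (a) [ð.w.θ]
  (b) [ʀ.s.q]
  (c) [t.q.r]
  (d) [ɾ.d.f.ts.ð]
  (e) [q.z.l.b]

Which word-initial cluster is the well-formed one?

c

(a) 3-6-3 → violates
(b) 5-3-1 → violates
(c) 1-1-5 → obeys
(d) 5-1-3-2-3 → violates
(e) 1-3-5-1 → violates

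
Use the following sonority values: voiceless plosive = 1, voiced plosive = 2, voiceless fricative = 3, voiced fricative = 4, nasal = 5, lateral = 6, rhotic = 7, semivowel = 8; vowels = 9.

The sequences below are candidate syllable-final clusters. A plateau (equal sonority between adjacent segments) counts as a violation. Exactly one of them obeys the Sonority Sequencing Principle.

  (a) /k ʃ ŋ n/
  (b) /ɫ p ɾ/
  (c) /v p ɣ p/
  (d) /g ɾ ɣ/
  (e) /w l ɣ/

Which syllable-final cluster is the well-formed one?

e

(a) sonority 1-3-5-5: ill-formed.
(b) sonority 6-1-7: ill-formed.
(c) sonority 4-1-4-1: ill-formed.
(d) sonority 2-7-4: ill-formed.
(e) sonority 8-6-4: well-formed.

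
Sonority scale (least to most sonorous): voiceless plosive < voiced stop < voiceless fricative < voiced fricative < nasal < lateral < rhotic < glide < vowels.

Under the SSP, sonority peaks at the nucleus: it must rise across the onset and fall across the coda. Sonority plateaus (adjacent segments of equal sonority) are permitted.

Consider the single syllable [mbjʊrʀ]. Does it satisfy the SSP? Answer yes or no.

Onset: /m/ is a nasal (sonority 5), /b/ is a voiced stop (sonority 2), /j/ is a glide (sonority 8); then the nucleus /ʊ/ (sonority 9).
Onset profile 5-2-8-9 — does not rise throughout.
Coda: /r/ is a rhotic (sonority 7), /ʀ/ is a rhotic (sonority 7).
Coda profile 9-7-7 — falls from the nucleus.

no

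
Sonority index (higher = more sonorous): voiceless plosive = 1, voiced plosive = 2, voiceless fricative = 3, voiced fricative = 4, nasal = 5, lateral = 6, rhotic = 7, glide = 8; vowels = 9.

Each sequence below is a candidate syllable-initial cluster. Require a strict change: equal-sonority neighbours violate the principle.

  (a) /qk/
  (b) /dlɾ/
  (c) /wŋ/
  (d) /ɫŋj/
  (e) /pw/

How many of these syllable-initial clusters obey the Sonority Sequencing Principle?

(a) sonority 1-1: ill-formed.
(b) sonority 2-6-7: well-formed.
(c) sonority 8-5: ill-formed.
(d) sonority 6-5-8: ill-formed.
(e) sonority 1-8: well-formed.

2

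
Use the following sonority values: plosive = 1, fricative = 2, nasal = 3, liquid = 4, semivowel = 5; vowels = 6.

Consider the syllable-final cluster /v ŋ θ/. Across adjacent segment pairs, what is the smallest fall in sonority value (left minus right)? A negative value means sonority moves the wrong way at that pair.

-1

/v/: fricative = 2.
/ŋ/: nasal = 3.
/θ/: fricative = 2.
/v/→/ŋ/: change -1.
/ŋ/→/θ/: change +1.
Minimum = -1.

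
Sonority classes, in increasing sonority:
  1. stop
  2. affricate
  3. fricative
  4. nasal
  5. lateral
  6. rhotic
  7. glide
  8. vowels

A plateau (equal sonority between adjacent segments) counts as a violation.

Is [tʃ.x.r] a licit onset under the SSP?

yes

/tʃ/ is an affricate (sonority 2).
/x/ is a fricative (sonority 3).
/r/ is a rhotic (sonority 6).
The profile 2-3-6 strictly rises, so the onset satisfies the SSP.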